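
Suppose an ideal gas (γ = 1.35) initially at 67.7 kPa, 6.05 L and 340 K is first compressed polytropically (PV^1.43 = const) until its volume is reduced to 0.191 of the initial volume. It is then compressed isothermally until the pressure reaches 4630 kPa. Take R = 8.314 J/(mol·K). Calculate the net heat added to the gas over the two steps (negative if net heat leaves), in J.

-1320 J

n = P₁V₁/(RT₁) = 67.7×6.05/(8.314×340) = 0.145 mol.
Step 1 — Polytropic n=1.43: T₂ = T₁(V₁/V₂)^(n−1) = 340×(5.24)^0.43 = 693 K; P₂ = P₁(V₁/V₂)^n = 722 kPa.
W = (P₁V₁−P₂V₂)/(n−1) = (67.7×6.05−722×1.16)/0.43 = -989 J.
ΔU = nCvΔT = 0.145×23.8×(693−340) = 1210 J.
Q = ΔU + W = 226 J.
State after step 1: P = 722 kPa, V = 1.16 L, T = 693 K.
Step 2 — Isothermal: T stays 693 K; PV = const ⇒ V₂ = 0.180 L, P₂ = 4630 kPa.
ΔU = 0 (ideal gas, T constant).
W = nRT ln(V₂/V₁) = 0.145×8.314×693×ln(0.156) = -1550 J.
Q = ΔU + W = -1550 J.
Net over both steps: W = -2540 J, Q = -1320 J, ΔU = 1210 J.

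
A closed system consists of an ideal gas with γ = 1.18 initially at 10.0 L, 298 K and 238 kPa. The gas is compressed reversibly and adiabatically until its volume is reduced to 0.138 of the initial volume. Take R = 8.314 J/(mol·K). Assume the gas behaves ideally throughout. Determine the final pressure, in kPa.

2460 kPa

Adiabatic: TV^(γ−1) = const ⇒ T₂ = 298×(7.25)^0.180 = 426 K; PV^γ = const ⇒ P₂ = 2460 kPa.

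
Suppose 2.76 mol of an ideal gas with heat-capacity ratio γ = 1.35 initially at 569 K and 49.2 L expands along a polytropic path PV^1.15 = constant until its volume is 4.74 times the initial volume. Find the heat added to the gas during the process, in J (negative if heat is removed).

P₁ = nRT₁/V₁ = 2.76×8.314×569/49.2 = 265 kPa.
Polytropic n=1.15: T₂ = T₁(V₁/V₂)^(n−1) = 569×(0.211)^0.15 = 451 K; P₂ = P₁(V₁/V₂)^n = 44.3 kPa.
W = (P₁V₁−P₂V₂)/(n−1) = (265×49.2−44.3×233)/0.15 = 18100 J.
ΔU = nCvΔT = 2.76×23.8×(451−569) = -7770 J.
Q = ΔU + W = 10400 J.

10400 J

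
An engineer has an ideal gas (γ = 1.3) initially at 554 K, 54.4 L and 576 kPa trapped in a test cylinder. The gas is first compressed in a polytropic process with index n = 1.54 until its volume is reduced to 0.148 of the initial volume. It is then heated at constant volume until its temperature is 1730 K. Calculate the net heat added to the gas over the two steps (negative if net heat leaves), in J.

117000 J

n = P₁V₁/(RT₁) = 576×54.4/(8.314×554) = 6.80 mol.
Step 1 — Polytropic n=1.54: T₂ = T₁(V₁/V₂)^(n−1) = 554×(6.76)^0.54 = 1550 K; P₂ = P₁(V₁/V₂)^n = 10900 kPa.
W = (P₁V₁−P₂V₂)/(n−1) = (576×54.4−10900×8.05)/0.54 = -105000 J.
ΔU = nCvΔT = 6.80×27.7×(1550−554) = 189000 J.
Q = ΔU + W = 83800 J.
State after step 1: P = 10900 kPa, V = 8.05 L, T = 1550 K.
Step 2 — Isochoric: V stays 8.05 L; P/T = const ⇒ T₂ = 1730 K, P₂ = 12200 kPa.
W = 0 (no volume change).
ΔU = nCvΔT = 6.80×27.7×(1730−1550) = 33100 J.
Q = ΔU = 33100 J.
Net over both steps: W = -105000 J, Q = 117000 J, ΔU = 222000 J.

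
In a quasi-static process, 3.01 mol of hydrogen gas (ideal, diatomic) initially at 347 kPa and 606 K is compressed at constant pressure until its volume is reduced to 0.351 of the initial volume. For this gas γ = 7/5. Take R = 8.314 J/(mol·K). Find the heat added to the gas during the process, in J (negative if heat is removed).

V₁ = nRT₁/P₁ = 3.01×8.314×606/347 = 43.7 L.
Isobaric: P stays 347 kPa; V/T = const ⇒ T₂ = 213 K, V₂ = 15.3 L.
W = PΔV = 347×(15.3−43.7) kPa·L = -9840 J.
ΔU = nCvΔT = 3.01×20.8×(213−606) = -24600 J.
Q = ΔU + W = nCpΔT = -34400 J.

-34400 J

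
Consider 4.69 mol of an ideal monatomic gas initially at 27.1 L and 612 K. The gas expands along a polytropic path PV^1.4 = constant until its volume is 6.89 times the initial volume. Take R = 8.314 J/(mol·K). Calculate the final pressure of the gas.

P₁ = nRT₁/V₁ = 4.69×8.314×612/27.1 = 881 kPa.
Polytropic n=1.4: T₂ = T₁(V₁/V₂)^(n−1) = 612×(0.145)^0.40 = 283 K; P₂ = P₁(V₁/V₂)^n = 59.1 kPa.

59.1 kPa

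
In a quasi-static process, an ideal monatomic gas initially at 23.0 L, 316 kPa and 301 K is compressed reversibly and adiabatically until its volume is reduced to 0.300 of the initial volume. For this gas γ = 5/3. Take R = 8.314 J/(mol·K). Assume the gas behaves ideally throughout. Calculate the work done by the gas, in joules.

-13400 J

n = P₁V₁/(RT₁) = 316×23.0/(8.314×301) = 2.90 mol.
Adiabatic: TV^(γ−1) = const ⇒ T₂ = 301×(3.33)^0.667 = 672 K; PV^γ = const ⇒ P₂ = 2350 kPa.
ΔU = nCvΔT = 2.90×12.5×(672−301) = 13400 J.
Q = 0 for an adiabatic process, so W = −ΔU = -13400 J.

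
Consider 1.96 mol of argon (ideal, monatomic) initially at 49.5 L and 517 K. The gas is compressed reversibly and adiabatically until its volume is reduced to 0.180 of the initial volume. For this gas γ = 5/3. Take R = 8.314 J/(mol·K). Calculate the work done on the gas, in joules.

27000 J

P₁ = nRT₁/V₁ = 1.96×8.314×517/49.5 = 170 kPa.
Adiabatic: TV^(γ−1) = const ⇒ T₂ = 517×(5.56)^0.667 = 1620 K; PV^γ = const ⇒ P₂ = 2970 kPa.
ΔU = nCvΔT = 1.96×12.5×(1620−517) = 27000 J.
Q = 0 for an adiabatic process, so W = −ΔU = -27000 J.
Work done on the gas = −W_by = 27000 J.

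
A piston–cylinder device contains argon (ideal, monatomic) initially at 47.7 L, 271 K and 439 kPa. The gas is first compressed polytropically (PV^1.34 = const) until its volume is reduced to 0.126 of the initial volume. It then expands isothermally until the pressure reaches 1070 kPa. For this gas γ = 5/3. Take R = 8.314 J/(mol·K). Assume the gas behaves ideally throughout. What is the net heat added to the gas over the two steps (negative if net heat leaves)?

n = P₁V₁/(RT₁) = 439×47.7/(8.314×271) = 9.29 mol.
Step 1 — Polytropic n=1.34: T₂ = T₁(V₁/V₂)^(n−1) = 271×(7.94)^0.34 = 548 K; P₂ = P₁(V₁/V₂)^n = 7050 kPa.
W = (P₁V₁−P₂V₂)/(n−1) = (439×47.7−7050×6.01)/0.34 = -63000 J.
ΔU = nCvΔT = 9.29×12.5×(548−271) = 32100 J.
Q = ΔU + W = -30900 J.
State after step 1: P = 7050 kPa, V = 6.01 L, T = 548 K.
Step 2 — Isothermal: T stays 548 K; PV = const ⇒ V₂ = 39.6 L, P₂ = 1070 kPa.
ΔU = 0 (ideal gas, T constant).
W = nRT ln(V₂/V₁) = 9.29×8.314×548×ln(6.59) = 79800 J.
Q = ΔU + W = 79800 J.
Net over both steps: W = 16900 J, Q = 49000 J, ΔU = 32100 J.

49000 J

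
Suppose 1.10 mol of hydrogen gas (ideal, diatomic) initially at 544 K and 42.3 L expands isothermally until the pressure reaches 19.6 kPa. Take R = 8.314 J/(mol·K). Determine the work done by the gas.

8910 J

P₁ = nRT₁/V₁ = 1.10×8.314×544/42.3 = 118 kPa.
Isothermal: T stays 544 K; PV = const ⇒ V₂ = 254 L, P₂ = 19.6 kPa.
W = nRT ln(V₂/V₁) = 1.10×8.314×544×ln(6.00) = 8910 J.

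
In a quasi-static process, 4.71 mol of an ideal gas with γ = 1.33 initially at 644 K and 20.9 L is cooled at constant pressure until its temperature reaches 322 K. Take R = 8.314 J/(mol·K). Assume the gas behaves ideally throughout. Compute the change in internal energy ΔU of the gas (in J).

P₁ = nRT₁/V₁ = 4.71×8.314×644/20.9 = 1210 kPa.
Isobaric: P stays 1210 kPa; V/T = const ⇒ T₂ = 322 K, V₂ = 10.4 L.
For an ideal gas ΔU = nCvΔT with Cv = R/(γ−1) = 25.2 J/(mol·K).
ΔU = 4.71×25.2×(322−644) = -38200 J.

-38200 J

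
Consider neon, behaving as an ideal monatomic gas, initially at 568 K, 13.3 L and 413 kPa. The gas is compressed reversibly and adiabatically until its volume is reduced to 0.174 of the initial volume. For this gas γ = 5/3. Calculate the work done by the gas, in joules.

-18200 J

n = P₁V₁/(RT₁) = 413×13.3/(8.314×568) = 1.16 mol.
Adiabatic: TV^(γ−1) = const ⇒ T₂ = 568×(5.75)^0.667 = 1820 K; PV^γ = const ⇒ P₂ = 7620 kPa.
ΔU = nCvΔT = 1.16×12.5×(1820−568) = 18200 J.
Q = 0 for an adiabatic process, so W = −ΔU = -18200 J.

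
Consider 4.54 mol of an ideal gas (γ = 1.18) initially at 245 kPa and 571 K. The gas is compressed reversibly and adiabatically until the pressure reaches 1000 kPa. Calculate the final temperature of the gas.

708 K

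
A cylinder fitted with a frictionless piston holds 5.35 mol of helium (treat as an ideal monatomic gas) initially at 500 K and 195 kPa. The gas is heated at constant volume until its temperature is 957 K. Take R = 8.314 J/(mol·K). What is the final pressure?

373 kPa

V₁ = nRT₁/P₁ = 5.35×8.314×500/195 = 114 L.
Isochoric: V stays 114 L; P/T = const ⇒ T₂ = 957 K, P₂ = 373 kPa.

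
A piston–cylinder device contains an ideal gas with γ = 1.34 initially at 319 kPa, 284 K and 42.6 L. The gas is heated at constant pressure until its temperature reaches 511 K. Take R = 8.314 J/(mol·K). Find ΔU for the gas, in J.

n = P₁V₁/(RT₁) = 319×42.6/(8.314×284) = 5.76 mol.
Isobaric: P stays 319 kPa; V/T = const ⇒ T₂ = 511 K, V₂ = 76.7 L.
For an ideal gas ΔU = nCvΔT with Cv = R/(γ−1) = 24.5 J/(mol·K).
ΔU = 5.76×24.5×(511−284) = 31900 J.

31900 J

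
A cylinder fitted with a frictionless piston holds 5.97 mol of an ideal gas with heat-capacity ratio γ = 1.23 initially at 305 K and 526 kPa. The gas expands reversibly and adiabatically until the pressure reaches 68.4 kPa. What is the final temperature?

208 K

V₁ = nRT₁/P₁ = 5.97×8.314×305/526 = 28.8 L.
Adiabatic: T₂/T₁ = (P₂/P₁)^((γ−1)/γ) ⇒ T₂ = 305×(0.130)^0.187 = 208 K; V₂ = 151 L.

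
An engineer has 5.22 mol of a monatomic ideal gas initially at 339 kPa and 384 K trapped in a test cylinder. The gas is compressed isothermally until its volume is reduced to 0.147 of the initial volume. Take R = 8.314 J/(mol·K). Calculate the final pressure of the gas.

2310 kPa

V₁ = nRT₁/P₁ = 5.22×8.314×384/339 = 49.2 L.
Isothermal: T stays 384 K; PV = const ⇒ V₂ = 7.23 L, P₂ = 2310 kPa.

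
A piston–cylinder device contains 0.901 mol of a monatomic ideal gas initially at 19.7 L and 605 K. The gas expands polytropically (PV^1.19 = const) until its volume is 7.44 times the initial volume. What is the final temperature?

413 K

P₁ = nRT₁/V₁ = 0.901×8.314×605/19.7 = 230 kPa.
Polytropic n=1.19: T₂ = T₁(V₁/V₂)^(n−1) = 605×(0.134)^0.19 = 413 K; P₂ = P₁(V₁/V₂)^n = 21.1 kPa.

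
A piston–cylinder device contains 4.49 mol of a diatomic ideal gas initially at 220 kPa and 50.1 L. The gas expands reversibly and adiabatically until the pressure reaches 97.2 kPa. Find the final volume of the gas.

89.8 L

T₁ = P₁V₁/(nR) = 220×50.1/(4.49×8.314) = 295 K.
Adiabatic: T₂/T₁ = (P₂/P₁)^((γ−1)/γ) ⇒ T₂ = 295×(0.442)^0.286 = 234 K; V₂ = 89.8 L.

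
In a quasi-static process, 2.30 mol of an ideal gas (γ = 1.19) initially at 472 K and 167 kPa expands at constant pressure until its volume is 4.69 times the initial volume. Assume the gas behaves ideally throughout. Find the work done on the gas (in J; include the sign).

-33300 J

V₁ = nRT₁/P₁ = 2.30×8.314×472/167 = 54.0 L.
Isobaric: P stays 167 kPa; V/T = const ⇒ T₂ = 2210 K, V₂ = 253 L.
W = PΔV = 167×(253−54.0) kPa·L = 33300 J.
Work done on the gas = −W_by = -33300 J.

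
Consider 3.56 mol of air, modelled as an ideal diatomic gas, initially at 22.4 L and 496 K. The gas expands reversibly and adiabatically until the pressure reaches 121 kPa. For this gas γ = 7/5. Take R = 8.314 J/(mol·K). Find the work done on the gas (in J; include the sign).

-14100 J

P₁ = nRT₁/V₁ = 3.56×8.314×496/22.4 = 655 kPa.
Adiabatic: T₂/T₁ = (P₂/P₁)^((γ−1)/γ) ⇒ T₂ = 496×(0.185)^0.286 = 306 K; V₂ = 74.9 L.
ΔU = nCvΔT = 3.56×20.8×(306−496) = -14100 J.
Q = 0 for an adiabatic process, so W = −ΔU = 14100 J.
Work done on the gas = −W_by = -14100 J.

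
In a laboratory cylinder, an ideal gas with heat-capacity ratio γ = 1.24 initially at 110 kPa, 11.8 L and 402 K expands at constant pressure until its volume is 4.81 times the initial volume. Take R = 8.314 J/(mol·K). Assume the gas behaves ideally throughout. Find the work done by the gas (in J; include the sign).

n = P₁V₁/(RT₁) = 110×11.8/(8.314×402) = 0.388 mol.
Isobaric: P stays 110 kPa; V/T = const ⇒ T₂ = 1930 K, V₂ = 56.8 L.
W = PΔV = 110×(56.8−11.8) kPa·L = 4950 J.

4950 J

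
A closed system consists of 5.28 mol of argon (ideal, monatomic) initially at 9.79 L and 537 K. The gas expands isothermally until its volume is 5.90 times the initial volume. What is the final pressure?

P₁ = nRT₁/V₁ = 5.28×8.314×537/9.79 = 2410 kPa.
Isothermal: T stays 537 K; PV = const ⇒ V₂ = 57.8 L, P₂ = 408 kPa.

408 kPa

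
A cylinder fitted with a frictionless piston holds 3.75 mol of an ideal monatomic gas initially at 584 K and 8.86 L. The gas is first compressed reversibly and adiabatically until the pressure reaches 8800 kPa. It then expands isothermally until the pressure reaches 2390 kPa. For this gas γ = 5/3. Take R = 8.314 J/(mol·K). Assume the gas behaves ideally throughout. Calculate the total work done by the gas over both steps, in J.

20900 J

P₁ = nRT₁/V₁ = 3.75×8.314×584/8.86 = 2060 kPa.
Step 1 — Adiabatic: T₂/T₁ = (P₂/P₁)^((γ−1)/γ) ⇒ T₂ = 584×(4.28)^0.400 = 1040 K; V₂ = 3.70 L.
ΔU = nCvΔT = 3.75×12.5×(1040−584) = 21600 J.
Q = 0 for an adiabatic process, so W = −ΔU = -21600 J.
State after step 1: P = 8800 kPa, V = 3.70 L, T = 1040 K.
Step 2 — Isothermal: T stays 1040 K; PV = const ⇒ V₂ = 13.6 L, P₂ = 2390 kPa.
ΔU = 0 (ideal gas, T constant).
W = nRT ln(V₂/V₁) = 3.75×8.314×1040×ln(3.68) = 42500 J.
Q = ΔU + W = 42500 J.
Net over both steps: W = 20900 J, Q = 42500 J, ΔU = 21600 J.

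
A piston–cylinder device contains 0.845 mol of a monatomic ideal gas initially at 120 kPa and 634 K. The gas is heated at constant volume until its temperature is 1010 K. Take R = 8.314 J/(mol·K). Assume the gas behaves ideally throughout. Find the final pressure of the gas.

V₁ = nRT₁/P₁ = 0.845×8.314×634/120 = 37.1 L.
Isochoric: V stays 37.1 L; P/T = const ⇒ T₂ = 1010 K, P₂ = 191 kPa.

191 kPa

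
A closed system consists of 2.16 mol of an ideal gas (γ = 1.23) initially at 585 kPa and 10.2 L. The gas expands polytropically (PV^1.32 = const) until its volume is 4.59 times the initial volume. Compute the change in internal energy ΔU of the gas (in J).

-10000 J

T₁ = P₁V₁/(nR) = 585×10.2/(2.16×8.314) = 332 K.
Polytropic n=1.32: T₂ = T₁(V₁/V₂)^(n−1) = 332×(0.218)^0.32 = 204 K; P₂ = P₁(V₁/V₂)^n = 78.3 kPa.
For an ideal gas ΔU = nCvΔT with Cv = R/(γ−1) = 36.1 J/(mol·K).
ΔU = 2.16×36.1×(204−332) = -10000 J.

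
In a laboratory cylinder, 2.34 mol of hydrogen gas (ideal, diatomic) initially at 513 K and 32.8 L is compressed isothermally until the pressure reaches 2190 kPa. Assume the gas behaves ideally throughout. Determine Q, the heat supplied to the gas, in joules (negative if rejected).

-19700 J

P₁ = nRT₁/V₁ = 2.34×8.314×513/32.8 = 304 kPa.
Isothermal: T stays 513 K; PV = const ⇒ V₂ = 4.56 L, P₂ = 2190 kPa.
ΔU = 0 (ideal gas, T constant).
W = nRT ln(V₂/V₁) = 2.34×8.314×513×ln(0.139) = -19700 J.
Q = ΔU + W = -19700 J.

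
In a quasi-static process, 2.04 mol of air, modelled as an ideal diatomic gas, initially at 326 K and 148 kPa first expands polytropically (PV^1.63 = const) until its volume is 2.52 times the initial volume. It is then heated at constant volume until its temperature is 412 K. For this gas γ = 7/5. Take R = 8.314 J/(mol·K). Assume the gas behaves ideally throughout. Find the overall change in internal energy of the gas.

V₁ = nRT₁/P₁ = 2.04×8.314×326/148 = 37.4 L.
Step 1 — Polytropic n=1.63: T₂ = T₁(V₁/V₂)^(n−1) = 326×(0.397)^0.63 = 182 K; P₂ = P₁(V₁/V₂)^n = 32.8 kPa.
W = (P₁V₁−P₂V₂)/(n−1) = (148×37.4−32.8×94.1)/0.63 = 3870 J.
ΔU = nCvΔT = 2.04×20.8×(182−326) = -6100 J.
Q = ΔU + W = -2230 J.
State after step 1: P = 32.8 kPa, V = 94.1 L, T = 182 K.
Step 2 — Isochoric: V stays 94.1 L; P/T = const ⇒ T₂ = 412 K, P₂ = 74.2 kPa.
W = 0 (no volume change).
ΔU = nCvΔT = 2.04×20.8×(412−182) = 9750 J.
Q = ΔU = 9750 J.
Net over both steps: W = 3870 J, Q = 7520 J, ΔU = 3650 J.

3650 J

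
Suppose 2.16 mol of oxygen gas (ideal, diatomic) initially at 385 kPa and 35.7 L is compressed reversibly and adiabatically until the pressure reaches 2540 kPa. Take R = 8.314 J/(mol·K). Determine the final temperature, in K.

T₁ = P₁V₁/(nR) = 385×35.7/(2.16×8.314) = 765 K.
Adiabatic: T₂/T₁ = (P₂/P₁)^((γ−1)/γ) ⇒ T₂ = 765×(6.60)^0.286 = 1310 K; V₂ = 9.28 L.

1310 K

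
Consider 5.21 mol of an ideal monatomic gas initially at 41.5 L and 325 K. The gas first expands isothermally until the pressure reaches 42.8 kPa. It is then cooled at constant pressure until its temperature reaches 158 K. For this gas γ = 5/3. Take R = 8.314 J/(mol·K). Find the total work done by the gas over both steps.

21900 J

P₁ = nRT₁/V₁ = 5.21×8.314×325/41.5 = 339 kPa.
Step 1 — Isothermal: T stays 325 K; PV = const ⇒ V₂ = 329 L, P₂ = 42.8 kPa.
ΔU = 0 (ideal gas, T constant).
W = nRT ln(V₂/V₁) = 5.21×8.314×325×ln(7.93) = 29100 J.
Q = ΔU + W = 29100 J.
State after step 1: P = 42.8 kPa, V = 329 L, T = 325 K.
Step 2 — Isobaric: P stays 42.8 kPa; V/T = const ⇒ T₂ = 158 K, V₂ = 160 L.
W = PΔV = 42.8×(160−329) kPa·L = -7230 J.
ΔU = nCvΔT = 5.21×12.5×(158−325) = -10900 J.
Q = ΔU + W = nCpΔT = -18100 J.
Net over both steps: W = 21900 J, Q = 11100 J, ΔU = -10900 J.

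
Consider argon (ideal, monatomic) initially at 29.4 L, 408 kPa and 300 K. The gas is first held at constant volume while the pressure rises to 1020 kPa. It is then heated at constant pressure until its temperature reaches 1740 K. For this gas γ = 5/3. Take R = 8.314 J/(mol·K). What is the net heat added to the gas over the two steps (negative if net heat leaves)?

126000 J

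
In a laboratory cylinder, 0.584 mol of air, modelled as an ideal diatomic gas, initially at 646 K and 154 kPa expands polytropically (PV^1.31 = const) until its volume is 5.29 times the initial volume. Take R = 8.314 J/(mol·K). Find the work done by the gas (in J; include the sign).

V₁ = nRT₁/P₁ = 0.584×8.314×646/154 = 20.4 L.
Polytropic n=1.31: T₂ = T₁(V₁/V₂)^(n−1) = 646×(0.189)^0.31 = 385 K; P₂ = P₁(V₁/V₂)^n = 17.4 kPa.
W = (P₁V₁−P₂V₂)/(n−1) = (154×20.4−17.4×108)/0.31 = 4080 J.

4080 J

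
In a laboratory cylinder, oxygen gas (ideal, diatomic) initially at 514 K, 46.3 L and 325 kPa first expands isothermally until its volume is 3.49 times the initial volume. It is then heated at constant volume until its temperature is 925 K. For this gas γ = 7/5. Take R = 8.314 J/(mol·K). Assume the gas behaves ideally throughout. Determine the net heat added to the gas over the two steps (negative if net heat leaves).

n = P₁V₁/(RT₁) = 325×46.3/(8.314×514) = 3.52 mol.
Step 1 — Isothermal: T stays 514 K; PV = const ⇒ V₂ = 162 L, P₂ = 93.1 kPa.
ΔU = 0 (ideal gas, T constant).
W = nRT ln(V₂/V₁) = 3.52×8.314×514×ln(3.49) = 18800 J.
Q = ΔU + W = 18800 J.
State after step 1: P = 93.1 kPa, V = 162 L, T = 514 K.
Step 2 — Isochoric: V stays 162 L; P/T = const ⇒ T₂ = 925 K, P₂ = 168 kPa.
W = 0 (no volume change).
ΔU = nCvΔT = 3.52×20.8×(925−514) = 30100 J.
Q = ΔU = 30100 J.
Net over both steps: W = 18800 J, Q = 48900 J, ΔU = 30100 J.

48900 J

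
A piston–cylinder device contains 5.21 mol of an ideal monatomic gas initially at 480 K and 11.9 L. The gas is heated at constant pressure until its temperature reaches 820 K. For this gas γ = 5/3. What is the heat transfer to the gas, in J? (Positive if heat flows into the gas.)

36800 J

P₁ = nRT₁/V₁ = 5.21×8.314×480/11.9 = 1750 kPa.
Isobaric: P stays 1750 kPa; V/T = const ⇒ T₂ = 820 K, V₂ = 20.3 L.
W = PΔV = 1750×(20.3−11.9) kPa·L = 14700 J.
ΔU = nCvΔT = 5.21×12.5×(820−480) = 22100 J.
Q = ΔU + W = nCpΔT = 36800 J.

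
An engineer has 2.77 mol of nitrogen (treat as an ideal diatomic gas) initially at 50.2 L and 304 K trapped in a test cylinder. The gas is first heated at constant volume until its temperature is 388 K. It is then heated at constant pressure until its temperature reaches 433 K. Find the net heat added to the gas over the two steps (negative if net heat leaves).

P₁ = nRT₁/V₁ = 2.77×8.314×304/50.2 = 139 kPa.
Step 1 — Isochoric: V stays 50.2 L; P/T = const ⇒ T₂ = 388 K, P₂ = 178 kPa.
W = 0 (no volume change).
ΔU = nCvΔT = 2.77×20.8×(388−304) = 4840 J.
Q = ΔU = 4840 J.
State after step 1: P = 178 kPa, V = 50.2 L, T = 388 K.
Step 2 — Isobaric: P stays 178 kPa; V/T = const ⇒ T₂ = 433 K, V₂ = 56.0 L.
W = PΔV = 178×(56.0−50.2) kPa·L = 1040 J.
ΔU = nCvΔT = 2.77×20.8×(433−388) = 2590 J.
Q = ΔU + W = nCpΔT = 3630 J.
Net over both steps: W = 1040 J, Q = 8460 J, ΔU = 7430 J.

8460 J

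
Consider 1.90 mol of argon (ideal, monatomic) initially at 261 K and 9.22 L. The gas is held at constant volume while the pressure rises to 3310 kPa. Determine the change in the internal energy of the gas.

39600 J

P₁ = nRT₁/V₁ = 1.90×8.314×261/9.22 = 447 kPa.
Isochoric: V stays 9.22 L; P/T = const ⇒ T₂ = 1930 K, P₂ = 3310 kPa.
For an ideal gas ΔU = nCvΔT with Cv = (3/2)R = 12.5 J/(mol·K).
ΔU = 1.90×12.5×(1930−261) = 39600 J.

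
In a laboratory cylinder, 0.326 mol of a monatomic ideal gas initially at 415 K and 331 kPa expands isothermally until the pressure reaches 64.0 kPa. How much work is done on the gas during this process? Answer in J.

-1850 J

V₁ = nRT₁/P₁ = 0.326×8.314×415/331 = 3.40 L.
Isothermal: T stays 415 K; PV = const ⇒ V₂ = 17.6 L, P₂ = 64.0 kPa.
W = nRT ln(V₂/V₁) = 0.326×8.314×415×ln(5.17) = 1850 J.
Work done on the gas = −W_by = -1850 J.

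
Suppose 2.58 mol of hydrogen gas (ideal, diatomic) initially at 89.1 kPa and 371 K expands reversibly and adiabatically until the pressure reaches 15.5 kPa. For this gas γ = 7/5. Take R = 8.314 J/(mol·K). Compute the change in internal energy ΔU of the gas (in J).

V₁ = nRT₁/P₁ = 2.58×8.314×371/89.1 = 89.3 L.
Adiabatic: T₂/T₁ = (P₂/P₁)^((γ−1)/γ) ⇒ T₂ = 371×(0.174)^0.286 = 225 K; V₂ = 312 L.
For an ideal gas ΔU = nCvΔT with Cv = (5/2)R = 20.8 J/(mol·K).
ΔU = 2.58×20.8×(225−371) = -7820 J.

-7820 J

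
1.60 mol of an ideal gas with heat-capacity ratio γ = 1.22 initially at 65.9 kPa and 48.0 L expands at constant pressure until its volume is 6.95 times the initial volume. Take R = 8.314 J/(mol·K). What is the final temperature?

T₁ = P₁V₁/(nR) = 65.9×48.0/(1.60×8.314) = 238 K.
Isobaric: P stays 65.9 kPa; V/T = const ⇒ T₂ = 1650 K, V₂ = 334 L.

1650 K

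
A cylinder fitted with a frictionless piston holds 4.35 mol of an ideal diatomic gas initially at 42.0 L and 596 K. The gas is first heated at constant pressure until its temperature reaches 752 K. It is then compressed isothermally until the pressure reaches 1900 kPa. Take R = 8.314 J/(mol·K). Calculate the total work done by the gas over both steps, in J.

-30000 J

P₁ = nRT₁/V₁ = 4.35×8.314×596/42.0 = 513 kPa.
Step 1 — Isobaric: P stays 513 kPa; V/T = const ⇒ T₂ = 752 K, V₂ = 53.0 L.
W = PΔV = 513×(53.0−42.0) kPa·L = 5640 J.
ΔU = nCvΔT = 4.35×20.8×(752−596) = 14100 J.
Q = ΔU + W = nCpΔT = 19700 J.
State after step 1: P = 513 kPa, V = 53.0 L, T = 752 K.
Step 2 — Isothermal: T stays 752 K; PV = const ⇒ V₂ = 14.3 L, P₂ = 1900 kPa.
ΔU = 0 (ideal gas, T constant).
W = nRT ln(V₂/V₁) = 4.35×8.314×752×ln(0.270) = -35600 J.
Q = ΔU + W = -35600 J.
Net over both steps: W = -30000 J, Q = -15900 J, ΔU = 14100 J.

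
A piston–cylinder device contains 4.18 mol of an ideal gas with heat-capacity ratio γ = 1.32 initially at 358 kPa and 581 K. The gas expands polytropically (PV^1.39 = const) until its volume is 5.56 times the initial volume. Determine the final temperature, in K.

V₁ = nRT₁/P₁ = 4.18×8.314×581/358 = 56.4 L.
Polytropic n=1.39: T₂ = T₁(V₁/V₂)^(n−1) = 581×(0.180)^0.39 = 298 K; P₂ = P₁(V₁/V₂)^n = 33.0 kPa.

298 K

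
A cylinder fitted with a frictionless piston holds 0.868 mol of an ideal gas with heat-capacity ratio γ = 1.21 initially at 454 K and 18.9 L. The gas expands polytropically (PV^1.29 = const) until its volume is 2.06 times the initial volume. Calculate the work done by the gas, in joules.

P₁ = nRT₁/V₁ = 0.868×8.314×454/18.9 = 173 kPa.
Polytropic n=1.29: T₂ = T₁(V₁/V₂)^(n−1) = 454×(0.485)^0.29 = 368 K; P₂ = P₁(V₁/V₂)^n = 68.2 kPa.
W = (P₁V₁−P₂V₂)/(n−1) = (173×18.9−68.2×38.9)/0.29 = 2140 J.

2140 J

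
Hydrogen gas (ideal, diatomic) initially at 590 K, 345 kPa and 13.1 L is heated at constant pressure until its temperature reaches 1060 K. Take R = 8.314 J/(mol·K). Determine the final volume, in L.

Isobaric: P stays 345 kPa; V/T = const ⇒ T₂ = 1060 K, V₂ = 23.5 L.

23.5 L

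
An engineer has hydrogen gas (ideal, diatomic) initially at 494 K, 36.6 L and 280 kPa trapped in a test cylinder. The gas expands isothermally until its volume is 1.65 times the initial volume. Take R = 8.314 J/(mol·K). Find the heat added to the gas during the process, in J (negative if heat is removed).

n = P₁V₁/(RT₁) = 280×36.6/(8.314×494) = 2.50 mol.
Isothermal: T stays 494 K; PV = const ⇒ V₂ = 60.4 L, P₂ = 170 kPa.
ΔU = 0 (ideal gas, T constant).
W = nRT ln(V₂/V₁) = 2.50×8.314×494×ln(1.65) = 5130 J.
Q = ΔU + W = 5130 J.

5130 J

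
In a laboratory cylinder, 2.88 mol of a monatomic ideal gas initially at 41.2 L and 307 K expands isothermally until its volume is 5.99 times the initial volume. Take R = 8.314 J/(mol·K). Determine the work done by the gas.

P₁ = nRT₁/V₁ = 2.88×8.314×307/41.2 = 178 kPa.
Isothermal: T stays 307 K; PV = const ⇒ V₂ = 247 L, P₂ = 29.8 kPa.
W = nRT ln(V₂/V₁) = 2.88×8.314×307×ln(5.99) = 13200 J.

13200 J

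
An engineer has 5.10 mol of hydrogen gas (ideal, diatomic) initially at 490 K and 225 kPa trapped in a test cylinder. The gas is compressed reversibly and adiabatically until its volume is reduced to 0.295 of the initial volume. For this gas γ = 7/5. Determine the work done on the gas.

32700 J

V₁ = nRT₁/P₁ = 5.10×8.314×490/225 = 92.3 L.
Adiabatic: TV^(γ−1) = const ⇒ T₂ = 490×(3.39)^0.400 = 798 K; PV^γ = const ⇒ P₂ = 1240 kPa.
ΔU = nCvΔT = 5.10×20.8×(798−490) = 32700 J.
Q = 0 for an adiabatic process, so W = −ΔU = -32700 J.
Work done on the gas = −W_by = 32700 J.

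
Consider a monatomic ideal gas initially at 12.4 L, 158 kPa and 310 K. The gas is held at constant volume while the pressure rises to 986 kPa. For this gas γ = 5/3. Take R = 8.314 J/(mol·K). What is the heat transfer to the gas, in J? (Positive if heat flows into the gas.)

n = P₁V₁/(RT₁) = 158×12.4/(8.314×310) = 0.760 mol.
Isochoric: V stays 12.4 L; P/T = const ⇒ T₂ = 1930 K, P₂ = 986 kPa.
W = 0 (no volume change).
ΔU = nCvΔT = 0.760×12.5×(1930−310) = 15400 J.
Q = ΔU = 15400 J.

15400 J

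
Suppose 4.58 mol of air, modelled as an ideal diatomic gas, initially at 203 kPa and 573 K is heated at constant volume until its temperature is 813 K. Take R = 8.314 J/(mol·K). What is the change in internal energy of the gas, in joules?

22800 J

V₁ = nRT₁/P₁ = 4.58×8.314×573/203 = 107 L.
Isochoric: V stays 107 L; P/T = const ⇒ T₂ = 813 K, P₂ = 288 kPa.
For an ideal gas ΔU = nCvΔT with Cv = (5/2)R = 20.8 J/(mol·K).
ΔU = 4.58×20.8×(813−573) = 22800 J.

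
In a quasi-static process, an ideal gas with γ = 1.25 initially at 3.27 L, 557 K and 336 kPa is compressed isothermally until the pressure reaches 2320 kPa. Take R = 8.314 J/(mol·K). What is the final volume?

0.474 L

Isothermal: T stays 557 K; PV = const ⇒ V₂ = 0.474 L, P₂ = 2320 kPa.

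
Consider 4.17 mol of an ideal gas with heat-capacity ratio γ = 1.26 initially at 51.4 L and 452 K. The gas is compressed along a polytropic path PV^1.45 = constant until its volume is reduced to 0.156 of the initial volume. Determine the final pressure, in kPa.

P₁ = nRT₁/V₁ = 4.17×8.314×452/51.4 = 305 kPa.
Polytropic n=1.45: T₂ = T₁(V₁/V₂)^(n−1) = 452×(6.41)^0.45 = 1040 K; P₂ = P₁(V₁/V₂)^n = 4510 kPa.

4510 kPa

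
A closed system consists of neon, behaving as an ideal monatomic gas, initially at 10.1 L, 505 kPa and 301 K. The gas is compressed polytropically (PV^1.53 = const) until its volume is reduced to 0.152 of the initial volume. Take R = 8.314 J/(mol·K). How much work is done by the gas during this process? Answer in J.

-16500 J

n = P₁V₁/(RT₁) = 505×10.1/(8.314×301) = 2.04 mol.
Polytropic n=1.53: T₂ = T₁(V₁/V₂)^(n−1) = 301×(6.58)^0.53 = 817 K; P₂ = P₁(V₁/V₂)^n = 9020 kPa.
W = (P₁V₁−P₂V₂)/(n−1) = (505×10.1−9020×1.54)/0.53 = -16500 J.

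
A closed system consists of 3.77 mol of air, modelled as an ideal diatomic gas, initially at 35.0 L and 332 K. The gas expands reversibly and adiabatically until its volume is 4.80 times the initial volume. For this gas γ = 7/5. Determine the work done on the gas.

-12100 J

P₁ = nRT₁/V₁ = 3.77×8.314×332/35.0 = 297 kPa.
Adiabatic: TV^(γ−1) = const ⇒ T₂ = 332×(0.208)^0.400 = 177 K; PV^γ = const ⇒ P₂ = 33.1 kPa.
ΔU = nCvΔT = 3.77×20.8×(177−332) = -12100 J.
Q = 0 for an adiabatic process, so W = −ΔU = 12100 J.
Work done on the gas = −W_by = -12100 J.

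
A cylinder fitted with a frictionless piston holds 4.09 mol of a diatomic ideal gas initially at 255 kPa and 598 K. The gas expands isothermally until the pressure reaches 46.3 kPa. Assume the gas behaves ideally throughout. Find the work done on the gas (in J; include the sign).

V₁ = nRT₁/P₁ = 4.09×8.314×598/255 = 79.7 L.
Isothermal: T stays 598 K; PV = const ⇒ V₂ = 439 L, P₂ = 46.3 kPa.
W = nRT ln(V₂/V₁) = 4.09×8.314×598×ln(5.51) = 34700 J.
Work done on the gas = −W_by = -34700 J.

-34700 J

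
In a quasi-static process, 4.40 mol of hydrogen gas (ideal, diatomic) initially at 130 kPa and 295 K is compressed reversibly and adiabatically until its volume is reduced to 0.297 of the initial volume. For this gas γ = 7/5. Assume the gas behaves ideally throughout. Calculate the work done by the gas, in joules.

-16900 J

V₁ = nRT₁/P₁ = 4.40×8.314×295/130 = 83.0 L.
Adiabatic: TV^(γ−1) = const ⇒ T₂ = 295×(3.37)^0.400 = 479 K; PV^γ = const ⇒ P₂ = 711 kPa.
ΔU = nCvΔT = 4.40×20.8×(479−295) = 16900 J.
Q = 0 for an adiabatic process, so W = −ΔU = -16900 J.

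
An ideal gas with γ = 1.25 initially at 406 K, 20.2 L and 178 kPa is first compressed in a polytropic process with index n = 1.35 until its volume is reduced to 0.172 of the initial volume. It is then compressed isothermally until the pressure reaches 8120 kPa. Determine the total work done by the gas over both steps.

-18400 J

n = P₁V₁/(RT₁) = 178×20.2/(8.314×406) = 1.07 mol.
Step 1 — Polytropic n=1.35: T₂ = T₁(V₁/V₂)^(n−1) = 406×(5.81)^0.35 = 752 K; P₂ = P₁(V₁/V₂)^n = 1920 kPa.
W = (P₁V₁−P₂V₂)/(n−1) = (178×20.2−1920×3.47)/0.35 = -8750 J.
ΔU = nCvΔT = 1.07×33.3×(752−406) = 12200 J.
Q = ΔU + W = 3500 J.
State after step 1: P = 1920 kPa, V = 3.47 L, T = 752 K.
Step 2 — Isothermal: T stays 752 K; PV = const ⇒ V₂ = 0.820 L, P₂ = 8120 kPa.
ΔU = 0 (ideal gas, T constant).
W = nRT ln(V₂/V₁) = 1.07×8.314×752×ln(0.236) = -9610 J.
Q = ΔU + W = -9610 J.
Net over both steps: W = -18400 J, Q = -6110 J, ΔU = 12200 J.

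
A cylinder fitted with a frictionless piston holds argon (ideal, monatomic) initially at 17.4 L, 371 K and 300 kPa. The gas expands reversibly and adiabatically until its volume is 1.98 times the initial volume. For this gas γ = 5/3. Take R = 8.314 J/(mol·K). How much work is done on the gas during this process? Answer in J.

-2860 J

n = P₁V₁/(RT₁) = 300×17.4/(8.314×371) = 1.69 mol.
Adiabatic: TV^(γ−1) = const ⇒ T₂ = 371×(0.505)^0.667 = 235 K; PV^γ = const ⇒ P₂ = 96.1 kPa.
ΔU = nCvΔT = 1.69×12.5×(235−371) = -2860 J.
Q = 0 for an adiabatic process, so W = −ΔU = 2860 J.
Work done on the gas = −W_by = -2860 J.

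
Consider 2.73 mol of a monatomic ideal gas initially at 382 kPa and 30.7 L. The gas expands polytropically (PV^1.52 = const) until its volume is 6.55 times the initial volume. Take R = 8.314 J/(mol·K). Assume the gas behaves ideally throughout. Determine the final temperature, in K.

194 K

T₁ = P₁V₁/(nR) = 382×30.7/(2.73×8.314) = 517 K.
Polytropic n=1.52: T₂ = T₁(V₁/V₂)^(n−1) = 517×(0.153)^0.52 = 194 K; P₂ = P₁(V₁/V₂)^n = 21.9 kPa.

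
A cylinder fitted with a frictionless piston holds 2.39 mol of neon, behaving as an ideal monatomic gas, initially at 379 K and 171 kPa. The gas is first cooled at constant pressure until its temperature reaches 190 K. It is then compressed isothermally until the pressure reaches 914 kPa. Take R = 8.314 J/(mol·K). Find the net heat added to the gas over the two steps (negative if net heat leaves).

V₁ = nRT₁/P₁ = 2.39×8.314×379/171 = 44.0 L.
Step 1 — Isobaric: P stays 171 kPa; V/T = const ⇒ T₂ = 190 K, V₂ = 22.1 L.
W = PΔV = 171×(22.1−44.0) kPa·L = -3760 J.
ΔU = nCvΔT = 2.39×12.5×(190−379) = -5630 J.
Q = ΔU + W = nCpΔT = -9390 J.
State after step 1: P = 171 kPa, V = 22.1 L, T = 190 K.
Step 2 — Isothermal: T stays 190 K; PV = const ⇒ V₂ = 4.13 L, P₂ = 914 kPa.
ΔU = 0 (ideal gas, T constant).
W = nRT ln(V₂/V₁) = 2.39×8.314×190×ln(0.187) = -6330 J.
Q = ΔU + W = -6330 J.
Net over both steps: W = -10100 J, Q = -15700 J, ΔU = -5630 J.

-15700 J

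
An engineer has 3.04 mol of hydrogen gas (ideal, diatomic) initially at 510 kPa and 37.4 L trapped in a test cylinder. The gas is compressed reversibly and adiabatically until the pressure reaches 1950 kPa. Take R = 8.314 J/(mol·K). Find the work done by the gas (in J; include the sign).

-22300 J

T₁ = P₁V₁/(nR) = 510×37.4/(3.04×8.314) = 755 K.
Adiabatic: T₂/T₁ = (P₂/P₁)^((γ−1)/γ) ⇒ T₂ = 755×(3.82)^0.286 = 1110 K; V₂ = 14.3 L.
ΔU = nCvΔT = 3.04×20.8×(1110−755) = 22300 J.
Q = 0 for an adiabatic process, so W = −ΔU = -22300 J.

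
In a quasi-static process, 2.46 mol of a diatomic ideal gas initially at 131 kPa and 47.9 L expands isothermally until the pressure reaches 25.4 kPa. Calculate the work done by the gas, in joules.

10300 J

T₁ = P₁V₁/(nR) = 131×47.9/(2.46×8.314) = 307 K.
Isothermal: T stays 307 K; PV = const ⇒ V₂ = 247 L, P₂ = 25.4 kPa.
W = nRT ln(V₂/V₁) = 2.46×8.314×307×ln(5.16) = 10300 J.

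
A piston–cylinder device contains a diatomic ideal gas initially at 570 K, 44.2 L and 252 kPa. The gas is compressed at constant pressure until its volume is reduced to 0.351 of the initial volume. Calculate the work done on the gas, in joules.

n = P₁V₁/(RT₁) = 252×44.2/(8.314×570) = 2.35 mol.
Isobaric: P stays 252 kPa; V/T = const ⇒ T₂ = 200 K, V₂ = 15.5 L.
W = PΔV = 252×(15.5−44.2) kPa·L = -7230 J.
Work done on the gas = −W_by = 7230 J.

7230 J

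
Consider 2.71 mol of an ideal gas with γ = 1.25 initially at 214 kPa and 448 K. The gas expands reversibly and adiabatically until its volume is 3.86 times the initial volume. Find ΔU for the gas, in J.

-11600 J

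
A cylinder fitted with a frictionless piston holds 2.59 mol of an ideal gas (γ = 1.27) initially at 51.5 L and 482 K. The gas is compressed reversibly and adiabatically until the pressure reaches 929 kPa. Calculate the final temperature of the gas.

667 K

P₁ = nRT₁/V₁ = 2.59×8.314×482/51.5 = 202 kPa.
Adiabatic: T₂/T₁ = (P₂/P₁)^((γ−1)/γ) ⇒ T₂ = 482×(4.61)^0.213 = 667 K; V₂ = 15.5 L.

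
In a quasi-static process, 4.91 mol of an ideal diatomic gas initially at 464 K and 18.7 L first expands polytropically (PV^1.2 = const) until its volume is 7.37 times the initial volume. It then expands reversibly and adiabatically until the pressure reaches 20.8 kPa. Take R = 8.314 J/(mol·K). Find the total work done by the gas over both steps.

42200 J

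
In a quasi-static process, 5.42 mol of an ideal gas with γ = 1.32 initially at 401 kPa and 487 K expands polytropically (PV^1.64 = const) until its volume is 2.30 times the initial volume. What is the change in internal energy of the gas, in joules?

V₁ = nRT₁/P₁ = 5.42×8.314×487/401 = 54.7 L.
Polytropic n=1.64: T₂ = T₁(V₁/V₂)^(n−1) = 487×(0.435)^0.64 = 286 K; P₂ = P₁(V₁/V₂)^n = 102 kPa.
For an ideal gas ΔU = nCvΔT with Cv = R/(γ−1) = 26.0 J/(mol·K).
ΔU = 5.42×26.0×(286−487) = -28300 J.

-28300 J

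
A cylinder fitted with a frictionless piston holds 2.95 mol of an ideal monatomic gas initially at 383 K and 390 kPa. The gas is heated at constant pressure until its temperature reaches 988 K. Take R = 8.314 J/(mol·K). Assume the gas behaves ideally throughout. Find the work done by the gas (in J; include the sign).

V₁ = nRT₁/P₁ = 2.95×8.314×383/390 = 24.1 L.
Isobaric: P stays 390 kPa; V/T = const ⇒ T₂ = 988 K, V₂ = 62.1 L.
W = PΔV = 390×(62.1−24.1) kPa·L = 14800 J.

14800 J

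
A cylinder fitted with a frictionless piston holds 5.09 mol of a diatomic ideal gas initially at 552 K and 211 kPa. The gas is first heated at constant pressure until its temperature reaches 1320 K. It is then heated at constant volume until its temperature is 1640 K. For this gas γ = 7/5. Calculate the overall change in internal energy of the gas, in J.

V₁ = nRT₁/P₁ = 5.09×8.314×552/211 = 111 L.
Step 1 — Isobaric: P stays 211 kPa; V/T = const ⇒ T₂ = 1320 K, V₂ = 265 L.
W = PΔV = 211×(265−111) kPa·L = 32500 J.
ΔU = nCvΔT = 5.09×20.8×(1320−552) = 81300 J.
Q = ΔU + W = nCpΔT = 114000 J.
State after step 1: P = 211 kPa, V = 265 L, T = 1320 K.
Step 2 — Isochoric: V stays 265 L; P/T = const ⇒ T₂ = 1640 K, P₂ = 262 kPa.
W = 0 (no volume change).
ΔU = nCvΔT = 5.09×20.8×(1640−1320) = 33900 J.
Q = ΔU = 33900 J.
Net over both steps: W = 32500 J, Q = 148000 J, ΔU = 115000 J.

115000 J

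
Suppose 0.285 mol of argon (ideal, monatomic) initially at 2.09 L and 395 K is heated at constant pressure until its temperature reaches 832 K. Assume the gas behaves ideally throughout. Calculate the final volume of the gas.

4.40 L

P₁ = nRT₁/V₁ = 0.285×8.314×395/2.09 = 448 kPa.
Isobaric: P stays 448 kPa; V/T = const ⇒ T₂ = 832 K, V₂ = 4.40 L.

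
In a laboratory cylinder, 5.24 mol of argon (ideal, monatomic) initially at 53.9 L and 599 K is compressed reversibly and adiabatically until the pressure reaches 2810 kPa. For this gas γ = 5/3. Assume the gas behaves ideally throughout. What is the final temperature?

P₁ = nRT₁/V₁ = 5.24×8.314×599/53.9 = 484 kPa.
Adiabatic: T₂/T₁ = (P₂/P₁)^((γ−1)/γ) ⇒ T₂ = 599×(5.80)^0.400 = 1210 K; V₂ = 18.8 L.

1210 K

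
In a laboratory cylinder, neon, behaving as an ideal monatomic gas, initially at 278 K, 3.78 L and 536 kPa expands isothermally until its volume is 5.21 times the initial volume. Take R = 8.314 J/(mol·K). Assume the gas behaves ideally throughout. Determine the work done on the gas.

n = P₁V₁/(RT₁) = 536×3.78/(8.314×278) = 0.877 mol.
Isothermal: T stays 278 K; PV = const ⇒ V₂ = 19.7 L, P₂ = 103 kPa.
W = nRT ln(V₂/V₁) = 0.877×8.314×278×ln(5.21) = 3340 J.
Work done on the gas = −W_by = -3340 J.

-3340 J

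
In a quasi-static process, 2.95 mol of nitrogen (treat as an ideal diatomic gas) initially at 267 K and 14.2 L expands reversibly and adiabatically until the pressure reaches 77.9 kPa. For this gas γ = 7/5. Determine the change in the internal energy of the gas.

-6520 J

P₁ = nRT₁/V₁ = 2.95×8.314×267/14.2 = 461 kPa.
Adiabatic: T₂/T₁ = (P₂/P₁)^((γ−1)/γ) ⇒ T₂ = 267×(0.169)^0.286 = 161 K; V₂ = 50.6 L.
For an ideal gas ΔU = nCvΔT with Cv = (5/2)R = 20.8 J/(mol·K).
ΔU = 2.95×20.8×(161−267) = -6520 J.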